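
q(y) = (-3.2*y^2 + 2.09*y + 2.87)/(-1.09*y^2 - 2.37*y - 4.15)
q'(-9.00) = 0.10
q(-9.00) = 3.87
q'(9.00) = 0.08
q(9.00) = 2.09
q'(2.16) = 0.56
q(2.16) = 0.53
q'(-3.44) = 0.02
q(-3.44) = 4.74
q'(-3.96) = 0.16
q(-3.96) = 4.69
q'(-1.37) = -3.26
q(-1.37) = 2.03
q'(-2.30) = -1.26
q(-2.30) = 4.22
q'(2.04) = 0.58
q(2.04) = 0.46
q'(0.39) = 0.45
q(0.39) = -0.61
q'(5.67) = 0.18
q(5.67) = 1.68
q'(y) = (2.09 - 6.4*y)/(-1.09*y^2 - 2.37*y - 4.15) + (2.18*y + 2.37)*(-3.2*y^2 + 2.09*y + 2.87)/(-1.09*y^2 - 2.37*y - 4.15)^2 = (9.8621*y^2 + 32.8166*y - 1.8716)/(1.1881*y^4 + 5.1666*y^3 + 14.6639*y^2 + 19.671*y + 17.2225)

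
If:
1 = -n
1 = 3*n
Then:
No Solution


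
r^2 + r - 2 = (r - 1)*(r + 2)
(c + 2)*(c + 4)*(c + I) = c^3 + 6*c^2 + I*c^2 + 8*c + 6*I*c + 8*I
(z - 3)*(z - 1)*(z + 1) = z^3 - 3*z^2 - z + 3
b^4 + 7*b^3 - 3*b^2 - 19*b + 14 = (b - 1)^2*(b + 2)*(b + 7)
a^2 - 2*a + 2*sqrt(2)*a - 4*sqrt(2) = (a - 2)*(a + 2*sqrt(2))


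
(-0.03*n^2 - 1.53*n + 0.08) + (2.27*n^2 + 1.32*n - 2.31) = 2.24*n^2 - 0.21*n - 2.23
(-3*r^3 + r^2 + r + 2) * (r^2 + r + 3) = -3*r^5 - 2*r^4 - 7*r^3 + 6*r^2 + 5*r + 6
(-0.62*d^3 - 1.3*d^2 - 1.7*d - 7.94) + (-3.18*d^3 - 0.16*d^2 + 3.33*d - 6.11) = -3.8*d^3 - 1.46*d^2 + 1.63*d - 14.05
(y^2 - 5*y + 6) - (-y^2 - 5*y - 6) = 2*y^2 + 12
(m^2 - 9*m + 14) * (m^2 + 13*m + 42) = m^4 + 4*m^3 - 61*m^2 - 196*m + 588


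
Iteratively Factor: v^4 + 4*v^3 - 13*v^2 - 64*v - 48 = (v + 3)*(v^3 + v^2 - 16*v - 16) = (v + 1)*(v + 3)*(v^2 - 16) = (v - 4)*(v + 1)*(v + 3)*(v + 4)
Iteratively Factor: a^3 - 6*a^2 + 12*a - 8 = (a - 2)*(a^2 - 4*a + 4) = (a - 2)^2*(a - 2)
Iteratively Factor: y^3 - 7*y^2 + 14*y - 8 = (y - 4)*(y^2 - 3*y + 2) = (y - 4)*(y - 1)*(y - 2)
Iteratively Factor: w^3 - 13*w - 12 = (w + 1)*(w^2 - w - 12) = (w - 4)*(w + 1)*(w + 3)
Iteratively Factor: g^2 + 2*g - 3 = (g + 3)*(g - 1)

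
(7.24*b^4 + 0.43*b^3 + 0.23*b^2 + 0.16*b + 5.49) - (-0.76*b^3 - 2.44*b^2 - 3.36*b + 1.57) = 7.24*b^4 + 1.19*b^3 + 2.67*b^2 + 3.52*b + 3.92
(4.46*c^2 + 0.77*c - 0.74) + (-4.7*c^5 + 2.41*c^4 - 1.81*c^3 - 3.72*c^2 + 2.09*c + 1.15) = -4.7*c^5 + 2.41*c^4 - 1.81*c^3 + 0.74*c^2 + 2.86*c + 0.41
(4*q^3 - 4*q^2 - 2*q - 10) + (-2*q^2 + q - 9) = 4*q^3 - 6*q^2 - q - 19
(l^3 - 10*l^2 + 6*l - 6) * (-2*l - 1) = -2*l^4 + 19*l^3 - 2*l^2 + 6*l + 6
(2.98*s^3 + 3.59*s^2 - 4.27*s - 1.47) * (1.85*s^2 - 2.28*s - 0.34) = 5.513*s^5 - 0.1529*s^4 - 17.0979*s^3 + 5.7955*s^2 + 4.8034*s + 0.4998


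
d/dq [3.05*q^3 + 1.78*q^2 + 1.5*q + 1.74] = 9.15*q^2 + 3.56*q + 1.5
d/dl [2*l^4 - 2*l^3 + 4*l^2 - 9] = 2*l*(4*l^2 - 3*l + 4)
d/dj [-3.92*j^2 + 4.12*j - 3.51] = 4.12 - 7.84*j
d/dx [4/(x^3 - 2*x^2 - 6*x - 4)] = 4*(-3*x^2 + 4*x + 6)/(-x^3 + 2*x^2 + 6*x + 4)^2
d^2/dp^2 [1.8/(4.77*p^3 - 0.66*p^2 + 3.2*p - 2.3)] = ((2.376 - 51.516*p)*(4.77*p^3 - 0.66*p^2 + 3.2*p - 2.3) + 1.8*(14.31*p^2 - 1.32*p + 3.2)*(28.62*p^2 - 2.64*p + 6.4))/(4.77*p^3 - 0.66*p^2 + 3.2*p - 2.3)^3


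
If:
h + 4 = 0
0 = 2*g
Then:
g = 0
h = -4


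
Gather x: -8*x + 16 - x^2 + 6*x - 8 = -x^2 - 2*x + 8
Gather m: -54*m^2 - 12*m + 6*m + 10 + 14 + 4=-54*m^2 - 6*m + 28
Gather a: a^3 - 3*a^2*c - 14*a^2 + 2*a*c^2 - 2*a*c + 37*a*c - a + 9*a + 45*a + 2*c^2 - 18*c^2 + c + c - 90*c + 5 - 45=a^3 + a^2*(-3*c - 14) + a*(2*c^2 + 35*c + 53) - 16*c^2 - 88*c - 40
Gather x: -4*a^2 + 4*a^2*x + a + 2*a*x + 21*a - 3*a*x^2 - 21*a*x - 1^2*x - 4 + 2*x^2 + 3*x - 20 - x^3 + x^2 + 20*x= -4*a^2 + 22*a - x^3 + x^2*(3 - 3*a) + x*(4*a^2 - 19*a + 22) - 24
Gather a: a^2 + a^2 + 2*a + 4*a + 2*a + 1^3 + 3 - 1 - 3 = 2*a^2 + 8*a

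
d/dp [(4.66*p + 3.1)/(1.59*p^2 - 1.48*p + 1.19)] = (-7.4094*p^2 - 9.858*p + 10.1334)/(2.5281*p^4 - 4.7064*p^3 + 5.9746*p^2 - 3.5224*p + 1.4161)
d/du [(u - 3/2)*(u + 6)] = 2*u + 9/2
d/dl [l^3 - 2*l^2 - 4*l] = 3*l^2 - 4*l - 4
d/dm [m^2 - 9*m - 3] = 2*m - 9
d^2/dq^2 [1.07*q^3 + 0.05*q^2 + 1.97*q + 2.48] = 6.42*q + 0.1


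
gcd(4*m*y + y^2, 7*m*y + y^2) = y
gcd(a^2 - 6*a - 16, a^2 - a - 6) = a + 2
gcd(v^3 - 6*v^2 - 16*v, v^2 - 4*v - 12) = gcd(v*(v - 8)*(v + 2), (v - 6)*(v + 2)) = v + 2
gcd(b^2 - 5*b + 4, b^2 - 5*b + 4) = b^2 - 5*b + 4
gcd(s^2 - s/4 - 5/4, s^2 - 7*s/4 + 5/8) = s - 5/4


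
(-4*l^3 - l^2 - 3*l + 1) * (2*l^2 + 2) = -8*l^5 - 2*l^4 - 14*l^3 - 6*l + 2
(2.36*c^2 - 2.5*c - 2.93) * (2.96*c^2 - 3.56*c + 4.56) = 6.9856*c^4 - 15.8016*c^3 + 10.9888*c^2 - 0.969199999999997*c - 13.3608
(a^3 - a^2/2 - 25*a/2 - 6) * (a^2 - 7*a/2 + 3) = a^5 - 4*a^4 - 31*a^3/4 + 145*a^2/4 - 33*a/2 - 18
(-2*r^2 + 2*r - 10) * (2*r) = -4*r^3 + 4*r^2 - 20*r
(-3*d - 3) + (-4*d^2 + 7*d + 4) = -4*d^2 + 4*d + 1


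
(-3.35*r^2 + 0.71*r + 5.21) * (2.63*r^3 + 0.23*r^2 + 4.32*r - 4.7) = -8.8105*r^5 + 1.0968*r^4 - 0.606400000000002*r^3 + 20.0105*r^2 + 19.1702*r - 24.487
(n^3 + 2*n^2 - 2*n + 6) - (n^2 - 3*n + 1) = n^3 + n^2 + n + 5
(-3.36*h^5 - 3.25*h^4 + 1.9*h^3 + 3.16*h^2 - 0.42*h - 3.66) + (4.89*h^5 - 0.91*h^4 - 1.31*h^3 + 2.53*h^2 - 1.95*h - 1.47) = 1.53*h^5 - 4.16*h^4 + 0.59*h^3 + 5.69*h^2 - 2.37*h - 5.13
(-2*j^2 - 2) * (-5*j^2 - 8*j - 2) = 10*j^4 + 16*j^3 + 14*j^2 + 16*j + 4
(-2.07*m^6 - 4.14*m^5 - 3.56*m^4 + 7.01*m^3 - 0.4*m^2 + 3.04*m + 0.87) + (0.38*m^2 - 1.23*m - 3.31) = -2.07*m^6 - 4.14*m^5 - 3.56*m^4 + 7.01*m^3 - 0.02*m^2 + 1.81*m - 2.44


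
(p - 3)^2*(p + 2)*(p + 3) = p^4 - p^3 - 15*p^2 + 9*p + 54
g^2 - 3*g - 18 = (g - 6)*(g + 3)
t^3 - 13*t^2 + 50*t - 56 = (t - 7)*(t - 4)*(t - 2)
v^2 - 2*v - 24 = (v - 6)*(v + 4)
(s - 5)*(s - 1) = s^2 - 6*s + 5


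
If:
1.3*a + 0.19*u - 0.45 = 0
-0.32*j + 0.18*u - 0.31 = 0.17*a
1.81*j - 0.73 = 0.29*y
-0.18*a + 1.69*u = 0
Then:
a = 0.34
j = -1.13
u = 0.04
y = -9.57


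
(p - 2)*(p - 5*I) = p^2 - 2*p - 5*I*p + 10*I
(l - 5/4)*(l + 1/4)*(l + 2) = l^3 + l^2 - 37*l/16 - 5/8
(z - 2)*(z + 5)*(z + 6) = z^3 + 9*z^2 + 8*z - 60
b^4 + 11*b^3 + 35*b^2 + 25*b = b*(b + 1)*(b + 5)^2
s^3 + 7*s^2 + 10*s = s*(s + 2)*(s + 5)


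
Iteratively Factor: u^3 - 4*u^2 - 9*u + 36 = (u + 3)*(u^2 - 7*u + 12) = (u - 4)*(u + 3)*(u - 3)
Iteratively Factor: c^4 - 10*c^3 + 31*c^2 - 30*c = (c - 5)*(c^3 - 5*c^2 + 6*c) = c*(c - 5)*(c^2 - 5*c + 6) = c*(c - 5)*(c - 2)*(c - 3)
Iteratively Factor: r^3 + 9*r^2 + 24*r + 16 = (r + 4)*(r^2 + 5*r + 4) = (r + 1)*(r + 4)*(r + 4)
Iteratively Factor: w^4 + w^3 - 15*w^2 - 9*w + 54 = (w - 2)*(w^3 + 3*w^2 - 9*w - 27) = (w - 3)*(w - 2)*(w^2 + 6*w + 9) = (w - 3)*(w - 2)*(w + 3)*(w + 3)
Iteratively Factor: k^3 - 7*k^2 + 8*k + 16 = (k - 4)*(k^2 - 3*k - 4) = (k - 4)^2*(k + 1)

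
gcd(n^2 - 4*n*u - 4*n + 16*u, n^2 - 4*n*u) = -n + 4*u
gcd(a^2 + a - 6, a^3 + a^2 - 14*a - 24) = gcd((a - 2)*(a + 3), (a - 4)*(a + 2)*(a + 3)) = a + 3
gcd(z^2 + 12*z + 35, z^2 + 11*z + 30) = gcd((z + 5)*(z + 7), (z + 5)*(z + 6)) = z + 5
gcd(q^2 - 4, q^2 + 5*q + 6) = q + 2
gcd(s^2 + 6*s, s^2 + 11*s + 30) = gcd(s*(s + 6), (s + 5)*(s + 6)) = s + 6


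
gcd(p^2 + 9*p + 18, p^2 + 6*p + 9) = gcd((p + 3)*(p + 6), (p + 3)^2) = p + 3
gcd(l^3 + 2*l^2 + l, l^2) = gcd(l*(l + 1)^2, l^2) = l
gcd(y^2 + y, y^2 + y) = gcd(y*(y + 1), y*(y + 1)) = y^2 + y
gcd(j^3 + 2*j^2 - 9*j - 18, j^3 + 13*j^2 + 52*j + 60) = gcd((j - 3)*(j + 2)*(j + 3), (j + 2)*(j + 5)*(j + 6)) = j + 2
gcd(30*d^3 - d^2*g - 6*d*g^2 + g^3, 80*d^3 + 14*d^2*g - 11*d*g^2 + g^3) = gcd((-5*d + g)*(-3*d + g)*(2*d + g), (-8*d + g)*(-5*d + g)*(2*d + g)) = 10*d^2 + 3*d*g - g^2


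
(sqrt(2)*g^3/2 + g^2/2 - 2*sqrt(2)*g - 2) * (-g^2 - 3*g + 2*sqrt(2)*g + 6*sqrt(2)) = -sqrt(2)*g^5/2 - 3*sqrt(2)*g^4/2 + 3*g^4/2 + 3*sqrt(2)*g^3 + 9*g^3/2 - 6*g^2 + 9*sqrt(2)*g^2 - 18*g - 4*sqrt(2)*g - 12*sqrt(2)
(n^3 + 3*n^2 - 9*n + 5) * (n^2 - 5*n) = n^5 - 2*n^4 - 24*n^3 + 50*n^2 - 25*n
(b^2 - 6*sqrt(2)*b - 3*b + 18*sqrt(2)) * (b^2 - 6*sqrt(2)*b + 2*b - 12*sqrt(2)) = b^4 - 12*sqrt(2)*b^3 - b^3 + 12*sqrt(2)*b^2 + 66*b^2 - 72*b + 72*sqrt(2)*b - 432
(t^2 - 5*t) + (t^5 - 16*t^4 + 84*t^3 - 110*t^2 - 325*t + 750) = t^5 - 16*t^4 + 84*t^3 - 109*t^2 - 330*t + 750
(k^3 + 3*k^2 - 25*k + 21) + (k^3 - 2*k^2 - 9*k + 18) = 2*k^3 + k^2 - 34*k + 39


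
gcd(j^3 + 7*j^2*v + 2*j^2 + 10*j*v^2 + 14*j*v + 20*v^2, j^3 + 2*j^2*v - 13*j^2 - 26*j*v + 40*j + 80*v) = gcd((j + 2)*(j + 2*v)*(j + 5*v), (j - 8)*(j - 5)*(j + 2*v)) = j + 2*v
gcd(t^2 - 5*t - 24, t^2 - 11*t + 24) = t - 8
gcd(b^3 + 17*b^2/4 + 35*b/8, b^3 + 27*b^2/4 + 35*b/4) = b^2 + 7*b/4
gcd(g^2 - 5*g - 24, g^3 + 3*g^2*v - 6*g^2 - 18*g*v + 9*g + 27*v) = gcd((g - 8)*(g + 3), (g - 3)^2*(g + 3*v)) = 1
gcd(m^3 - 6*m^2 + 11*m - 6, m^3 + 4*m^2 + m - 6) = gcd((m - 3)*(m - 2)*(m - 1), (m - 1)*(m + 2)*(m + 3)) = m - 1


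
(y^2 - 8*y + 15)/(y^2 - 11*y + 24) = (y - 5)/(y - 8)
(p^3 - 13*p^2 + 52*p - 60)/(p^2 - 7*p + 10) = p - 6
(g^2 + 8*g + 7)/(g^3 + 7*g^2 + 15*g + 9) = (g + 7)/(g^2 + 6*g + 9)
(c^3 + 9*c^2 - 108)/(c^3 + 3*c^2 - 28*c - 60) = (c^2 + 3*c - 18)/(c^2 - 3*c - 10)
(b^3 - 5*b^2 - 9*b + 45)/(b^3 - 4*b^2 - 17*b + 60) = (b + 3)/(b + 4)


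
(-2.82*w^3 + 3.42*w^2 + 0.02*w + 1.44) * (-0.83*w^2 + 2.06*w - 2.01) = 2.3406*w^5 - 8.6478*w^4 + 12.6968*w^3 - 8.0282*w^2 + 2.9262*w - 2.8944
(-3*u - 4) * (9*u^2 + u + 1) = -27*u^3 - 39*u^2 - 7*u - 4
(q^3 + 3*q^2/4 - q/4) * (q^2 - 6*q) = q^5 - 21*q^4/4 - 19*q^3/4 + 3*q^2/2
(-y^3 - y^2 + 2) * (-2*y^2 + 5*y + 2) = 2*y^5 - 3*y^4 - 7*y^3 - 6*y^2 + 10*y + 4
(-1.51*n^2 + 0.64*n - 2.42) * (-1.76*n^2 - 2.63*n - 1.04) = 2.6576*n^4 + 2.8449*n^3 + 4.1464*n^2 + 5.699*n + 2.5168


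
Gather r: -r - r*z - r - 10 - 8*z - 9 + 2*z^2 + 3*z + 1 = r*(-z - 2) + 2*z^2 - 5*z - 18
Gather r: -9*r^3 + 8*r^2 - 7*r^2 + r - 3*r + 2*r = -9*r^3 + r^2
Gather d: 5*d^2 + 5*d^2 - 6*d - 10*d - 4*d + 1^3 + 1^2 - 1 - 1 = 10*d^2 - 20*d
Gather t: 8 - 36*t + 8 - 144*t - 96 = -180*t - 80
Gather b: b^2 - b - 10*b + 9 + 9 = b^2 - 11*b + 18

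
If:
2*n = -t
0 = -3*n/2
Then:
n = 0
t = 0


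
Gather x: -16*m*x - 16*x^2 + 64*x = -16*x^2 + x*(64 - 16*m)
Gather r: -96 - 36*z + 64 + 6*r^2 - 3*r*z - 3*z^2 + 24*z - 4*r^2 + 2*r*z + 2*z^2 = 2*r^2 - r*z - z^2 - 12*z - 32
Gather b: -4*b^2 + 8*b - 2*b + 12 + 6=-4*b^2 + 6*b + 18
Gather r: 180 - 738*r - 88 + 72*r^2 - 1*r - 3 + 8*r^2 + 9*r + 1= 80*r^2 - 730*r + 90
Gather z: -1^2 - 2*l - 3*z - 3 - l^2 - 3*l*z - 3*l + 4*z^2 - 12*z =-l^2 - 5*l + 4*z^2 + z*(-3*l - 15) - 4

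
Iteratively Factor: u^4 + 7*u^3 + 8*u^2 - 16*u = (u - 1)*(u^3 + 8*u^2 + 16*u) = (u - 1)*(u + 4)*(u^2 + 4*u) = u*(u - 1)*(u + 4)*(u + 4)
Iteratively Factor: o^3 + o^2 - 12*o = (o + 4)*(o^2 - 3*o) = o*(o + 4)*(o - 3)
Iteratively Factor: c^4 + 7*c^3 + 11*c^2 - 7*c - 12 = (c + 4)*(c^3 + 3*c^2 - c - 3) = (c + 1)*(c + 4)*(c^2 + 2*c - 3) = (c - 1)*(c + 1)*(c + 4)*(c + 3)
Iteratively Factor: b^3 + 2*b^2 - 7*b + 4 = (b + 4)*(b^2 - 2*b + 1) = (b - 1)*(b + 4)*(b - 1)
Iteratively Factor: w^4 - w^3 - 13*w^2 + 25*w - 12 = (w - 1)*(w^3 - 13*w + 12) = (w - 1)*(w + 4)*(w^2 - 4*w + 3) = (w - 1)^2*(w + 4)*(w - 3)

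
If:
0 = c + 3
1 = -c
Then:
No Solution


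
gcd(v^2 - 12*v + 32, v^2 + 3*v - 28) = v - 4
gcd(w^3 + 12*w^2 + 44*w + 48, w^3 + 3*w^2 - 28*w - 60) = w^2 + 8*w + 12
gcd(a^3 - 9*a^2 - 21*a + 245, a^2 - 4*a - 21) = a - 7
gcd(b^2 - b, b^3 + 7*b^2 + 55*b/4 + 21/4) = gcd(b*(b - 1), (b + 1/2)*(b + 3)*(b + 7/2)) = 1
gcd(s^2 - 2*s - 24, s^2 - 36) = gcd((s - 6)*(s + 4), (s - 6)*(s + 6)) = s - 6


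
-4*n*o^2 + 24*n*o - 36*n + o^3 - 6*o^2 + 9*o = (-4*n + o)*(o - 3)^2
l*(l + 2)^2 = l^3 + 4*l^2 + 4*l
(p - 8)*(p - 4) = p^2 - 12*p + 32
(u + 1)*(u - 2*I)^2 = u^3 + u^2 - 4*I*u^2 - 4*u - 4*I*u - 4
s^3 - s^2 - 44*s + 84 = (s - 6)*(s - 2)*(s + 7)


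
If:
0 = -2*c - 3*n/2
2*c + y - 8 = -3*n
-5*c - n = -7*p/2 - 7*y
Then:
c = y/2 - 4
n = 16/3 - 2*y/3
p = -31*y/21 - 88/21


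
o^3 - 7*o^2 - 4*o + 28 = (o - 7)*(o - 2)*(o + 2)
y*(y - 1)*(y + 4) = y^3 + 3*y^2 - 4*y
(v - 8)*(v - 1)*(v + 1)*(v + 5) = v^4 - 3*v^3 - 41*v^2 + 3*v + 40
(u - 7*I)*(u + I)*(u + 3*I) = u^3 - 3*I*u^2 + 25*u + 21*I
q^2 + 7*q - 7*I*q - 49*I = (q + 7)*(q - 7*I)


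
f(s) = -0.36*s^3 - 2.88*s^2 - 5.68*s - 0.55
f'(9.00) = -145.00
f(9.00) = -547.39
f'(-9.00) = -41.32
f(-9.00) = 79.73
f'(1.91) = -20.62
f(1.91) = -24.41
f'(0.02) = -5.80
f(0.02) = -0.66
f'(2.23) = -23.90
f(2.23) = -31.53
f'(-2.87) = 1.96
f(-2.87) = 0.54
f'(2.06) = -22.13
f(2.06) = -27.62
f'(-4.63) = -2.16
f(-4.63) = -0.26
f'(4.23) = -49.37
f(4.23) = -103.36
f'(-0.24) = -4.36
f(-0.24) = 0.65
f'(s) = -1.08*s^2 - 5.76*s - 5.68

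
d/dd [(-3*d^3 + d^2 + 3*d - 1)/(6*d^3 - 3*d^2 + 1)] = (3*d^4 - 36*d^3 + 18*d^2 - 4*d + 3)/(36*d^6 - 36*d^5 + 9*d^4 + 12*d^3 - 6*d^2 + 1)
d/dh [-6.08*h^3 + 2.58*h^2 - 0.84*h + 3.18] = -18.24*h^2 + 5.16*h - 0.84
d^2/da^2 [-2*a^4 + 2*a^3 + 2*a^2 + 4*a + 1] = -24*a^2 + 12*a + 4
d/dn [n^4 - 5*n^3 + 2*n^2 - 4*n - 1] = 4*n^3 - 15*n^2 + 4*n - 4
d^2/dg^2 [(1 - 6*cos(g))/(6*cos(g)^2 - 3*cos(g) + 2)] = 3*(-162*(1 - cos(2*g))^2*cos(g) + 3*(1 - cos(2*g))^2 + 249*cos(g)/2 - 73*cos(2*g)/2 - 153*cos(3*g)/2 + 36*cos(5*g) - 45/2)/(3*cos(g) - 3*cos(2*g) - 5)^3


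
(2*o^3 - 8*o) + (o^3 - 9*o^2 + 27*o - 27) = 3*o^3 - 9*o^2 + 19*o - 27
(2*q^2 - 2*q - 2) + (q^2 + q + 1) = 3*q^2 - q - 1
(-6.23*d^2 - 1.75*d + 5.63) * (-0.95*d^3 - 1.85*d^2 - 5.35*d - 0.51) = 5.9185*d^5 + 13.188*d^4 + 31.2195*d^3 + 2.1243*d^2 - 29.228*d - 2.8713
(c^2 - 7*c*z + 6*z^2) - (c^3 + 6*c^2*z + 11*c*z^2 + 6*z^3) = -c^3 - 6*c^2*z + c^2 - 11*c*z^2 - 7*c*z - 6*z^3 + 6*z^2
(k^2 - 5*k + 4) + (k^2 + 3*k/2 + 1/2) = 2*k^2 - 7*k/2 + 9/2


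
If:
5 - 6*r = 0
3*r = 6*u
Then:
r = 5/6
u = 5/12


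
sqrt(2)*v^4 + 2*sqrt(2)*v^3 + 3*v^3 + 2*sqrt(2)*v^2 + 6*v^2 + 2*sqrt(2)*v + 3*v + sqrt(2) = (v + 1)^2*(v + sqrt(2))*(sqrt(2)*v + 1)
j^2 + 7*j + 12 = (j + 3)*(j + 4)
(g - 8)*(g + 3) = g^2 - 5*g - 24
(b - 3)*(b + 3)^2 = b^3 + 3*b^2 - 9*b - 27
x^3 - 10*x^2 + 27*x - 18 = (x - 6)*(x - 3)*(x - 1)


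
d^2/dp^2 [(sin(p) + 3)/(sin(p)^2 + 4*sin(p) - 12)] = (-9*sin(p)^5 - 8*sin(p)^4 - 222*sin(p)^2 - 437*sin(p)/2 + 24*sin(3*p) + sin(5*p)/2 + 264)/((sin(p) - 2)^3*(sin(p) + 6)^3)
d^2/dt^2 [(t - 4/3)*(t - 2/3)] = 2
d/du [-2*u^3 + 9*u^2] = 6*u*(3 - u)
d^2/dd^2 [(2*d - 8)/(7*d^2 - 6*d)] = 4*(49*d^3 - 588*d^2 + 504*d - 144)/(d^3*(343*d^3 - 882*d^2 + 756*d - 216))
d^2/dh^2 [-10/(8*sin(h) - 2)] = 20*(4*sin(h)^2 + sin(h) - 8)/(4*sin(h) - 1)^3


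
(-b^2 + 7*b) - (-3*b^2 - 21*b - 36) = 2*b^2 + 28*b + 36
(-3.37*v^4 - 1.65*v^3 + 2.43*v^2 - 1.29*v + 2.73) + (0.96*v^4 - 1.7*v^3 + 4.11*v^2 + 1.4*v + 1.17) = -2.41*v^4 - 3.35*v^3 + 6.54*v^2 + 0.11*v + 3.9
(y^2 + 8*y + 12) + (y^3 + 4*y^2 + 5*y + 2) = y^3 + 5*y^2 + 13*y + 14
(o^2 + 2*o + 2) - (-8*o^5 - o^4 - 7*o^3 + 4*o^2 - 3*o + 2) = 8*o^5 + o^4 + 7*o^3 - 3*o^2 + 5*o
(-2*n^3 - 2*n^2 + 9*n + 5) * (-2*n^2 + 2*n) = 4*n^5 - 22*n^3 + 8*n^2 + 10*n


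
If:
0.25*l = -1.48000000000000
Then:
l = -5.92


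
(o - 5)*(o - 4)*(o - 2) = o^3 - 11*o^2 + 38*o - 40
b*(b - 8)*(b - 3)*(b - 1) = b^4 - 12*b^3 + 35*b^2 - 24*b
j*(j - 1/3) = j^2 - j/3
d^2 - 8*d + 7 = (d - 7)*(d - 1)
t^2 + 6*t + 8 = (t + 2)*(t + 4)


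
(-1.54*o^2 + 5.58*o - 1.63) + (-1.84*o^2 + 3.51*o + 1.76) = -3.38*o^2 + 9.09*o + 0.13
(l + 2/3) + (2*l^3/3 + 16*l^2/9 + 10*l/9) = 2*l^3/3 + 16*l^2/9 + 19*l/9 + 2/3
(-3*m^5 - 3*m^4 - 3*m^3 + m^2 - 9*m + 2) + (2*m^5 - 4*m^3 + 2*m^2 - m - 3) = -m^5 - 3*m^4 - 7*m^3 + 3*m^2 - 10*m - 1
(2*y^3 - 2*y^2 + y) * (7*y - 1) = 14*y^4 - 16*y^3 + 9*y^2 - y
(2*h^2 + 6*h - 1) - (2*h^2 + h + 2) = 5*h - 3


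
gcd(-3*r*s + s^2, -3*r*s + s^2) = 3*r*s - s^2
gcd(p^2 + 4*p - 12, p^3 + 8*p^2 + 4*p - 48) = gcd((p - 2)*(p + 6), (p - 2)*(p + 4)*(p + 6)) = p^2 + 4*p - 12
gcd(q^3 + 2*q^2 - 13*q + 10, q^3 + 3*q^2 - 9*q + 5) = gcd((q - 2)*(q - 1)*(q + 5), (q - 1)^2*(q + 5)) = q^2 + 4*q - 5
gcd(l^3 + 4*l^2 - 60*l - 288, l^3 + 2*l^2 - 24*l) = l + 6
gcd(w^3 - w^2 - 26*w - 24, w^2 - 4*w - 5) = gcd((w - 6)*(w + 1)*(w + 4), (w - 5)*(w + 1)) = w + 1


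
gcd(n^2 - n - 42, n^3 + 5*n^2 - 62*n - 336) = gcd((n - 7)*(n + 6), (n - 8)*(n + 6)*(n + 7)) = n + 6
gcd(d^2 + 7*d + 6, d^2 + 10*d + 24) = d + 6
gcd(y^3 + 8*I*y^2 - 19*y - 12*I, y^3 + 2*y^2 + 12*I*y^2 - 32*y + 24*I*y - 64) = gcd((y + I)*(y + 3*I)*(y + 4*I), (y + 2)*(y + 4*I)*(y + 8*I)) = y + 4*I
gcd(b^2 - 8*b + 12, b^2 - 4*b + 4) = b - 2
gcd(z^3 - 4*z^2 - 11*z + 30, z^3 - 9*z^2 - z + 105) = z^2 - 2*z - 15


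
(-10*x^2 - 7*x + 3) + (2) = -10*x^2 - 7*x + 5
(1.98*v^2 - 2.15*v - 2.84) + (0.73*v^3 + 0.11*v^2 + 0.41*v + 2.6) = 0.73*v^3 + 2.09*v^2 - 1.74*v - 0.24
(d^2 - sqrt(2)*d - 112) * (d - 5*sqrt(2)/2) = d^3 - 7*sqrt(2)*d^2/2 - 107*d + 280*sqrt(2)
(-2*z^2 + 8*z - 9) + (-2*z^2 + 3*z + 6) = -4*z^2 + 11*z - 3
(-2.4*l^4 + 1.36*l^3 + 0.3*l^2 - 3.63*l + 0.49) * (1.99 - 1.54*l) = 3.696*l^5 - 6.8704*l^4 + 2.2444*l^3 + 6.1872*l^2 - 7.9783*l + 0.9751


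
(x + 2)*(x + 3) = x^2 + 5*x + 6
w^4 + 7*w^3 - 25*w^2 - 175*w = w*(w - 5)*(w + 5)*(w + 7)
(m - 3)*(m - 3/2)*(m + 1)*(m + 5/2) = m^4 - m^3 - 35*m^2/4 + 9*m/2 + 45/4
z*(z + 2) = z^2 + 2*z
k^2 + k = k*(k + 1)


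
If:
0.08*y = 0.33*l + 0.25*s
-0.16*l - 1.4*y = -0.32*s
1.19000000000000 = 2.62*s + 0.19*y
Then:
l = -0.30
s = 0.44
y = 0.14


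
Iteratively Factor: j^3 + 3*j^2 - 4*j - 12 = (j + 2)*(j^2 + j - 6) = (j + 2)*(j + 3)*(j - 2)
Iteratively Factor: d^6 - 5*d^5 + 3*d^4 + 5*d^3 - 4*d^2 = (d - 4)*(d^5 - d^4 - d^3 + d^2) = (d - 4)*(d + 1)*(d^4 - 2*d^3 + d^2) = d*(d - 4)*(d + 1)*(d^3 - 2*d^2 + d) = d*(d - 4)*(d - 1)*(d + 1)*(d^2 - d) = d*(d - 4)*(d - 1)^2*(d + 1)*(d)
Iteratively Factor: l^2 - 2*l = (l - 2)*(l)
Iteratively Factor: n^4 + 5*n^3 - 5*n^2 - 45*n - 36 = (n + 1)*(n^3 + 4*n^2 - 9*n - 36) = (n - 3)*(n + 1)*(n^2 + 7*n + 12) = (n - 3)*(n + 1)*(n + 4)*(n + 3)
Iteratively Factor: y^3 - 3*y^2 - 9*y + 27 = (y - 3)*(y^2 - 9) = (y - 3)^2*(y + 3)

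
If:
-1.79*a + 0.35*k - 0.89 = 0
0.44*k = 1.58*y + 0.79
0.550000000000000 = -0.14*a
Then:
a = -3.93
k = -17.55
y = -5.39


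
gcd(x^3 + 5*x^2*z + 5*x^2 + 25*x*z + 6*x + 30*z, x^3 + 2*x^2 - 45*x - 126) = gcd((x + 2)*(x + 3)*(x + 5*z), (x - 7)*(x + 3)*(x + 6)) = x + 3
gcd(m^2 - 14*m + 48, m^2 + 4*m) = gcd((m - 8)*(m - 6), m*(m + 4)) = 1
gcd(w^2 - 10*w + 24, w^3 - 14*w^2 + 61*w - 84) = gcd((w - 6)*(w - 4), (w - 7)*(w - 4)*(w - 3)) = w - 4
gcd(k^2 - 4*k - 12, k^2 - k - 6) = k + 2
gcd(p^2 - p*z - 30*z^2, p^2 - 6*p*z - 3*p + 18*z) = -p + 6*z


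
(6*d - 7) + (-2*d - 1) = 4*d - 8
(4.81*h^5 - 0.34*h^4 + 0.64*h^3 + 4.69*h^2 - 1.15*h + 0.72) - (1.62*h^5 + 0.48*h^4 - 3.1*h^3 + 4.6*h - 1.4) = 3.19*h^5 - 0.82*h^4 + 3.74*h^3 + 4.69*h^2 - 5.75*h + 2.12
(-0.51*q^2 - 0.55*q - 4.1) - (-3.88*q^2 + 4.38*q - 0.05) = 3.37*q^2 - 4.93*q - 4.05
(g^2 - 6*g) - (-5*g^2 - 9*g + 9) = 6*g^2 + 3*g - 9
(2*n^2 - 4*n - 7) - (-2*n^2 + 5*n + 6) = 4*n^2 - 9*n - 13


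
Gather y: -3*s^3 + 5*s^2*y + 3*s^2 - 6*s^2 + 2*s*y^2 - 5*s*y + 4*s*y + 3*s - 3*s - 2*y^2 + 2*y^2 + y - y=-3*s^3 - 3*s^2 + 2*s*y^2 + y*(5*s^2 - s)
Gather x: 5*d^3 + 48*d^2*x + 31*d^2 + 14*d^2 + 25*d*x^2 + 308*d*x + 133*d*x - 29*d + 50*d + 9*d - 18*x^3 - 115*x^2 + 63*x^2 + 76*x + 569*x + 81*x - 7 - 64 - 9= 5*d^3 + 45*d^2 + 30*d - 18*x^3 + x^2*(25*d - 52) + x*(48*d^2 + 441*d + 726) - 80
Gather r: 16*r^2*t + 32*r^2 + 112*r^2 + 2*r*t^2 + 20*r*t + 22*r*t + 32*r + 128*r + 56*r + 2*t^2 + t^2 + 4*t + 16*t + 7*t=r^2*(16*t + 144) + r*(2*t^2 + 42*t + 216) + 3*t^2 + 27*t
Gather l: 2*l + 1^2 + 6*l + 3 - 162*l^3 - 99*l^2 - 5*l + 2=-162*l^3 - 99*l^2 + 3*l + 6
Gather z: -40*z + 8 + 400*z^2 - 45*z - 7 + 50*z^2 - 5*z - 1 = 450*z^2 - 90*z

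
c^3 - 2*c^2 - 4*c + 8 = (c - 2)^2*(c + 2)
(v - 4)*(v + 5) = v^2 + v - 20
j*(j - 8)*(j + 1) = j^3 - 7*j^2 - 8*j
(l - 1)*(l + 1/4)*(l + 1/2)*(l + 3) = l^4 + 11*l^3/4 - 11*l^2/8 - 2*l - 3/8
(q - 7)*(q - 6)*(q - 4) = q^3 - 17*q^2 + 94*q - 168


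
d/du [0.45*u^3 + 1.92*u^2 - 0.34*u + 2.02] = 1.35*u^2 + 3.84*u - 0.34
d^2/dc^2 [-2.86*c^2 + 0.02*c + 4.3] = -5.72000000000000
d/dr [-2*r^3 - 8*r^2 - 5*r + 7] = -6*r^2 - 16*r - 5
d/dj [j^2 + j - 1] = 2*j + 1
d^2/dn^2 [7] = 0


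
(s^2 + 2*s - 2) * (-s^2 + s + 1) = -s^4 - s^3 + 5*s^2 - 2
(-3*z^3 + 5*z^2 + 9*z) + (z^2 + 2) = -3*z^3 + 6*z^2 + 9*z + 2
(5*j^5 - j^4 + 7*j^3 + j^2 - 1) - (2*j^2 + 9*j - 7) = 5*j^5 - j^4 + 7*j^3 - j^2 - 9*j + 6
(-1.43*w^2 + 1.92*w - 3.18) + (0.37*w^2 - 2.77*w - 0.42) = -1.06*w^2 - 0.85*w - 3.6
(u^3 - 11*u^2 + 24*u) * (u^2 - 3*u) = u^5 - 14*u^4 + 57*u^3 - 72*u^2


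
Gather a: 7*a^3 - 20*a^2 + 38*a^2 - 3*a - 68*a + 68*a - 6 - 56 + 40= 7*a^3 + 18*a^2 - 3*a - 22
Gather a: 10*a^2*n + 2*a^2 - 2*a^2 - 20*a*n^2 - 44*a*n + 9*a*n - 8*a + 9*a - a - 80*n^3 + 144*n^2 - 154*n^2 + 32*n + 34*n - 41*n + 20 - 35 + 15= 10*a^2*n + a*(-20*n^2 - 35*n) - 80*n^3 - 10*n^2 + 25*n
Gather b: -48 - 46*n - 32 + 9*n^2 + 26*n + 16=9*n^2 - 20*n - 64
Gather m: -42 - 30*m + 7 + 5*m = -25*m - 35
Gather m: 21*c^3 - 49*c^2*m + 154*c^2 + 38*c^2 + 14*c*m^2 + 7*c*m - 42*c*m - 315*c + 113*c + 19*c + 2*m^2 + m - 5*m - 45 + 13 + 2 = 21*c^3 + 192*c^2 - 183*c + m^2*(14*c + 2) + m*(-49*c^2 - 35*c - 4) - 30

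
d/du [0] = 0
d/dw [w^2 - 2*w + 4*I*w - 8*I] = 2*w - 2 + 4*I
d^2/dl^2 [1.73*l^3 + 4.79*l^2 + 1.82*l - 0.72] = 10.38*l + 9.58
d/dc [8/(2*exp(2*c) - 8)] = -8*exp(2*c)/(exp(2*c) - 4)^2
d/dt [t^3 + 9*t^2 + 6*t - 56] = 3*t^2 + 18*t + 6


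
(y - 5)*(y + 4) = y^2 - y - 20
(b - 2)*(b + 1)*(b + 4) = b^3 + 3*b^2 - 6*b - 8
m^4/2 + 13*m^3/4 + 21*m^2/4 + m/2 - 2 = (m/2 + 1/2)*(m - 1/2)*(m + 2)*(m + 4)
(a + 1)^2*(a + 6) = a^3 + 8*a^2 + 13*a + 6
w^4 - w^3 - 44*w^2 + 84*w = w*(w - 6)*(w - 2)*(w + 7)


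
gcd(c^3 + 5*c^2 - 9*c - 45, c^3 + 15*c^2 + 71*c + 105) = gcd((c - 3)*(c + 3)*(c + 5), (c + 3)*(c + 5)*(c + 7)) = c^2 + 8*c + 15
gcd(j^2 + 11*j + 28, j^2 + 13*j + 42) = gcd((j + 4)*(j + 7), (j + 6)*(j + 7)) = j + 7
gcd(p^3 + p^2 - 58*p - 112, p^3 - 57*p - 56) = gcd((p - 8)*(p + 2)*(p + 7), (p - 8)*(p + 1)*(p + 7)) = p^2 - p - 56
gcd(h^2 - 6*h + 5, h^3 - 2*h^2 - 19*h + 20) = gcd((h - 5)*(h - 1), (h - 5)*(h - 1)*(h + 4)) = h^2 - 6*h + 5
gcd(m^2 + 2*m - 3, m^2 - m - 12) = m + 3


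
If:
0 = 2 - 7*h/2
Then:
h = 4/7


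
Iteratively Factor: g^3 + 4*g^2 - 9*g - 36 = (g + 4)*(g^2 - 9) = (g + 3)*(g + 4)*(g - 3)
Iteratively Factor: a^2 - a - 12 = (a - 4)*(a + 3)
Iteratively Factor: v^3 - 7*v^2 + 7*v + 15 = (v - 5)*(v^2 - 2*v - 3) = (v - 5)*(v - 3)*(v + 1)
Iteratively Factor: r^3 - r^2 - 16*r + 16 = (r + 4)*(r^2 - 5*r + 4) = (r - 4)*(r + 4)*(r - 1)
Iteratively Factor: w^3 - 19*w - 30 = (w + 2)*(w^2 - 2*w - 15) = (w - 5)*(w + 2)*(w + 3)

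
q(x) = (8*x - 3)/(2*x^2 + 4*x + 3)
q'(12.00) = -0.02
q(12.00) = 0.27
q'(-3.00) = -1.78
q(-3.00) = -3.00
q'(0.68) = 0.83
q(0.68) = 0.37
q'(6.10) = -0.05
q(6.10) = 0.45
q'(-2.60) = -2.76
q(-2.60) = -3.89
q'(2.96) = -0.07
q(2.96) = 0.64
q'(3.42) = -0.07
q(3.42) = 0.61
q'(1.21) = 0.23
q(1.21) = 0.62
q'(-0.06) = 4.60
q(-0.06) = -1.26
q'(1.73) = 0.04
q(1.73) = 0.68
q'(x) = (-4*x - 4)*(8*x - 3)/(2*x^2 + 4*x + 3)^2 + 8/(2*x^2 + 4*x + 3) = 4*(-4*x^2 + 3*x + 9)/(4*x^4 + 16*x^3 + 28*x^2 + 24*x + 9)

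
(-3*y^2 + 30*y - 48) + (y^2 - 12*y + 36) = -2*y^2 + 18*y - 12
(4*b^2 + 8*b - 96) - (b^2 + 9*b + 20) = 3*b^2 - b - 116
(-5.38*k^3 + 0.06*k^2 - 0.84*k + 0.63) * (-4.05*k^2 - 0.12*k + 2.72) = 21.789*k^5 + 0.4026*k^4 - 11.2388*k^3 - 2.2875*k^2 - 2.3604*k + 1.7136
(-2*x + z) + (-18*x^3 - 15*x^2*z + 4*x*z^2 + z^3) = -18*x^3 - 15*x^2*z + 4*x*z^2 - 2*x + z^3 + z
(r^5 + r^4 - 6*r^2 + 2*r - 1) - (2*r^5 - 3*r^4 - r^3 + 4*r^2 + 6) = -r^5 + 4*r^4 + r^3 - 10*r^2 + 2*r - 7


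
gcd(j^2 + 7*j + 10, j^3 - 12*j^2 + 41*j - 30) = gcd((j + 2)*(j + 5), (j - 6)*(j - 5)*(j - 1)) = 1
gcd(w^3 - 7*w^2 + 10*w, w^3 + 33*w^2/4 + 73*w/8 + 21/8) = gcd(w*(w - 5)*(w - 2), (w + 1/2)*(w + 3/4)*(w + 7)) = 1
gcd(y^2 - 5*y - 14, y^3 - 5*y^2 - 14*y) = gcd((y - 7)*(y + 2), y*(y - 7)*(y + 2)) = y^2 - 5*y - 14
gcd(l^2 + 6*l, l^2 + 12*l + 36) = l + 6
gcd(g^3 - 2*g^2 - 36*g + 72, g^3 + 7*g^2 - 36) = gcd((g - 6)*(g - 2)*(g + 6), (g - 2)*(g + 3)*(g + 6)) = g^2 + 4*g - 12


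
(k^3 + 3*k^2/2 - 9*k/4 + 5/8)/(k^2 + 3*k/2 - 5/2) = (k^2 - k + 1/4)/(k - 1)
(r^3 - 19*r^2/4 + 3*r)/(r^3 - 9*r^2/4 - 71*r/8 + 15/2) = 2*r/(2*r + 5)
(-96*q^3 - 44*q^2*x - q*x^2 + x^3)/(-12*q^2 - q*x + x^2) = (-32*q^2 - 4*q*x + x^2)/(-4*q + x)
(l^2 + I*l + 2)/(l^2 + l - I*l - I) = (l + 2*I)/(l + 1)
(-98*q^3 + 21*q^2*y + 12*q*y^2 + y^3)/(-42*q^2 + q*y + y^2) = (-14*q^2 + 5*q*y + y^2)/(-6*q + y)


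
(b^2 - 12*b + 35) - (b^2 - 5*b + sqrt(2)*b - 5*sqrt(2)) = -7*b - sqrt(2)*b + 5*sqrt(2) + 35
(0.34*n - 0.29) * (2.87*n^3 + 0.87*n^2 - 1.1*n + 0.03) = 0.9758*n^4 - 0.5365*n^3 - 0.6263*n^2 + 0.3292*n - 0.0087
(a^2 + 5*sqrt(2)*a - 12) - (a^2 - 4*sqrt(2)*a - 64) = 9*sqrt(2)*a + 52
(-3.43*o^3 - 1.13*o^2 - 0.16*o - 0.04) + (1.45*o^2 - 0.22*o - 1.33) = -3.43*o^3 + 0.32*o^2 - 0.38*o - 1.37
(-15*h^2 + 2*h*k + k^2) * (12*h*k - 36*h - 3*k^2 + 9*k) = -180*h^3*k + 540*h^3 + 69*h^2*k^2 - 207*h^2*k + 6*h*k^3 - 18*h*k^2 - 3*k^4 + 9*k^3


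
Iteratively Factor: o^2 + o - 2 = (o - 1)*(o + 2)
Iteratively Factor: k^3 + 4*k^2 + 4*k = (k + 2)*(k^2 + 2*k) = (k + 2)^2*(k)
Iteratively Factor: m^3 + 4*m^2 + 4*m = (m)*(m^2 + 4*m + 4) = m*(m + 2)*(m + 2)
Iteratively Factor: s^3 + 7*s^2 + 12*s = (s + 4)*(s^2 + 3*s) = (s + 3)*(s + 4)*(s)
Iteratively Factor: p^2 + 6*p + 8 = (p + 4)*(p + 2)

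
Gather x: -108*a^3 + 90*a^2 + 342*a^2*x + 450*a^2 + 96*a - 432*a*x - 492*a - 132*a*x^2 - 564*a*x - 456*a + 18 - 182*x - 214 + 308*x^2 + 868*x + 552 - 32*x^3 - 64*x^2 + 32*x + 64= -108*a^3 + 540*a^2 - 852*a - 32*x^3 + x^2*(244 - 132*a) + x*(342*a^2 - 996*a + 718) + 420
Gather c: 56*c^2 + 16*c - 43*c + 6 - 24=56*c^2 - 27*c - 18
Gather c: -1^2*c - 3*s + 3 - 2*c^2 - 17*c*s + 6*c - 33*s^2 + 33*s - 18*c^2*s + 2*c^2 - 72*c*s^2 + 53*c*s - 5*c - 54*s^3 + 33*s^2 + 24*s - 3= -18*c^2*s + c*(-72*s^2 + 36*s) - 54*s^3 + 54*s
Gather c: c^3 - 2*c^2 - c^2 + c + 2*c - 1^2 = c^3 - 3*c^2 + 3*c - 1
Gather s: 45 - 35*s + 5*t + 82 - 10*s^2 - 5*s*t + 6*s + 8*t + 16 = -10*s^2 + s*(-5*t - 29) + 13*t + 143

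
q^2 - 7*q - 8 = (q - 8)*(q + 1)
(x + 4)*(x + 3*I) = x^2 + 4*x + 3*I*x + 12*I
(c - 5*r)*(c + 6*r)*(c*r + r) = c^3*r + c^2*r^2 + c^2*r - 30*c*r^3 + c*r^2 - 30*r^3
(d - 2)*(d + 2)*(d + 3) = d^3 + 3*d^2 - 4*d - 12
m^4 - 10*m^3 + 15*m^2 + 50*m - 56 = (m - 7)*(m - 4)*(m - 1)*(m + 2)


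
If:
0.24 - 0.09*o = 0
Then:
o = 2.67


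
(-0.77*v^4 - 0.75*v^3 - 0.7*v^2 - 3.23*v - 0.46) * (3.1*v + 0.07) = -2.387*v^5 - 2.3789*v^4 - 2.2225*v^3 - 10.062*v^2 - 1.6521*v - 0.0322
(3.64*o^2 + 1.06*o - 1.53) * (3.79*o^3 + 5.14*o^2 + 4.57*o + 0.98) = 13.7956*o^5 + 22.727*o^4 + 16.2845*o^3 + 0.547200000000001*o^2 - 5.9533*o - 1.4994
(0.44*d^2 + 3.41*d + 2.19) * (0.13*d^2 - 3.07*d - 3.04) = 0.0572*d^4 - 0.9075*d^3 - 11.5216*d^2 - 17.0897*d - 6.6576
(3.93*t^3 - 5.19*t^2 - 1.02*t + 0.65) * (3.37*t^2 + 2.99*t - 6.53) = 13.2441*t^5 - 5.7396*t^4 - 44.6184*t^3 + 33.0314*t^2 + 8.6041*t - 4.2445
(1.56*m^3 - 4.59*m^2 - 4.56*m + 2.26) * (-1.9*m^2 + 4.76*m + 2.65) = -2.964*m^5 + 16.1466*m^4 - 9.0504*m^3 - 38.1631*m^2 - 1.3264*m + 5.989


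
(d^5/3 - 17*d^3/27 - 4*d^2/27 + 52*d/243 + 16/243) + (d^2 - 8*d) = d^5/3 - 17*d^3/27 + 23*d^2/27 - 1892*d/243 + 16/243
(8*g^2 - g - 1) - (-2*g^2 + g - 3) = 10*g^2 - 2*g + 2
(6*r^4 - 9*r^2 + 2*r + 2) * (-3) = -18*r^4 + 27*r^2 - 6*r - 6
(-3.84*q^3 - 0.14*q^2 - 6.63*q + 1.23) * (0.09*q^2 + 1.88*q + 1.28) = -0.3456*q^5 - 7.2318*q^4 - 5.7751*q^3 - 12.5329*q^2 - 6.174*q + 1.5744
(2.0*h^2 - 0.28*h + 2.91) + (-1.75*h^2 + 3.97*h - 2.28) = 0.25*h^2 + 3.69*h + 0.63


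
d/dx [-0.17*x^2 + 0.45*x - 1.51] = 0.45 - 0.34*x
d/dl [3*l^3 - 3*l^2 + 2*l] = 9*l^2 - 6*l + 2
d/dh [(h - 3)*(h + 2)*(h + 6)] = 3*h^2 + 10*h - 12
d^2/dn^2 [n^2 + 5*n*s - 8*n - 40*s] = 2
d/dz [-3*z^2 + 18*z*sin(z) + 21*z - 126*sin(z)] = 18*z*cos(z) - 6*z + 18*sin(z) - 126*cos(z) + 21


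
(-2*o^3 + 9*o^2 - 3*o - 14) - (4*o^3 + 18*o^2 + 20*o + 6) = -6*o^3 - 9*o^2 - 23*o - 20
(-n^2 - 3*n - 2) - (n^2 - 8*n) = -2*n^2 + 5*n - 2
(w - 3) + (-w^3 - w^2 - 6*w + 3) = -w^3 - w^2 - 5*w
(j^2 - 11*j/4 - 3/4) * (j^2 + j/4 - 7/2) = j^4 - 5*j^3/2 - 79*j^2/16 + 151*j/16 + 21/8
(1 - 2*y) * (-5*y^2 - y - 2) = 10*y^3 - 3*y^2 + 3*y - 2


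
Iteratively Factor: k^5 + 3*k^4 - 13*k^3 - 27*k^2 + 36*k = (k + 4)*(k^4 - k^3 - 9*k^2 + 9*k) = (k + 3)*(k + 4)*(k^3 - 4*k^2 + 3*k) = (k - 3)*(k + 3)*(k + 4)*(k^2 - k) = k*(k - 3)*(k + 3)*(k + 4)*(k - 1)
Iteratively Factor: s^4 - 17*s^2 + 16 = (s + 4)*(s^3 - 4*s^2 - s + 4) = (s - 1)*(s + 4)*(s^2 - 3*s - 4) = (s - 4)*(s - 1)*(s + 4)*(s + 1)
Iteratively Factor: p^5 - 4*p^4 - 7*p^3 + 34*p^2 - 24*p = (p - 4)*(p^4 - 7*p^2 + 6*p) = (p - 4)*(p - 1)*(p^3 + p^2 - 6*p) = p*(p - 4)*(p - 1)*(p^2 + p - 6) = p*(p - 4)*(p - 2)*(p - 1)*(p + 3)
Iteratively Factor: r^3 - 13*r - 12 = (r - 4)*(r^2 + 4*r + 3) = (r - 4)*(r + 1)*(r + 3)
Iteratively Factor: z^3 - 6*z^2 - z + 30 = (z - 5)*(z^2 - z - 6) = (z - 5)*(z - 3)*(z + 2)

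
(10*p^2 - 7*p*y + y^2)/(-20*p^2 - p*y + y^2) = (-2*p + y)/(4*p + y)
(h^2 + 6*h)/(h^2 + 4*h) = (h + 6)/(h + 4)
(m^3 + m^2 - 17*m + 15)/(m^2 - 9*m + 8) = (m^2 + 2*m - 15)/(m - 8)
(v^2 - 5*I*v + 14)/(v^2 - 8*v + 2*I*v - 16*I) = (v - 7*I)/(v - 8)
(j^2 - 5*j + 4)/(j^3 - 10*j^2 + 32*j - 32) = (j - 1)/(j^2 - 6*j + 8)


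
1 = 1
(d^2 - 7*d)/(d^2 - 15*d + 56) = d/(d - 8)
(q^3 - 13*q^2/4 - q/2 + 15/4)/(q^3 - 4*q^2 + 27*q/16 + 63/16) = 4*(4*q^2 - q - 5)/(16*q^2 - 16*q - 21)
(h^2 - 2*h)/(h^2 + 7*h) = (h - 2)/(h + 7)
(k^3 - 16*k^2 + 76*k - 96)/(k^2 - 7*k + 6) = (k^2 - 10*k + 16)/(k - 1)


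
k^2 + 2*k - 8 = (k - 2)*(k + 4)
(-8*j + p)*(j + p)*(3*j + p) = -24*j^3 - 29*j^2*p - 4*j*p^2 + p^3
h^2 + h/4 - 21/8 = (h - 3/2)*(h + 7/4)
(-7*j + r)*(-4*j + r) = 28*j^2 - 11*j*r + r^2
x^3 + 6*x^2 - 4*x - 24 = (x - 2)*(x + 2)*(x + 6)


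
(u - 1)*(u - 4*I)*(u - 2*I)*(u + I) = u^4 - u^3 - 5*I*u^3 - 2*u^2 + 5*I*u^2 + 2*u - 8*I*u + 8*I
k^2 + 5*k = k*(k + 5)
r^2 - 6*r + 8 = (r - 4)*(r - 2)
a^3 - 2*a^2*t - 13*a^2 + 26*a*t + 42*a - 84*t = (a - 7)*(a - 6)*(a - 2*t)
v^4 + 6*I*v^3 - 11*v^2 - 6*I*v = v*(v + I)*(v + 2*I)*(v + 3*I)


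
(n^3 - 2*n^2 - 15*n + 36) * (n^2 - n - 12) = n^5 - 3*n^4 - 25*n^3 + 75*n^2 + 144*n - 432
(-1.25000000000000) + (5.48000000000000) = 4.23000000000000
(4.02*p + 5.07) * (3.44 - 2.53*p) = -10.1706*p^2 + 1.0017*p + 17.4408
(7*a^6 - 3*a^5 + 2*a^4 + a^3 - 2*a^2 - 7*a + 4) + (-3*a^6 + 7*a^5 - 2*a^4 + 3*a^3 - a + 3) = 4*a^6 + 4*a^5 + 4*a^3 - 2*a^2 - 8*a + 7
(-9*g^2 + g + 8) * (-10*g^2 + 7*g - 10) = 90*g^4 - 73*g^3 + 17*g^2 + 46*g - 80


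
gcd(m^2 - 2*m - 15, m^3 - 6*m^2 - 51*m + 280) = m - 5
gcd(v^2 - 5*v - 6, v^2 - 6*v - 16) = 1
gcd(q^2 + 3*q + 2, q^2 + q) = q + 1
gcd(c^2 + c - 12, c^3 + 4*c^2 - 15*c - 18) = c - 3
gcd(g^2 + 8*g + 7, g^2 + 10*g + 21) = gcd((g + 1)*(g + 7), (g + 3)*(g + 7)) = g + 7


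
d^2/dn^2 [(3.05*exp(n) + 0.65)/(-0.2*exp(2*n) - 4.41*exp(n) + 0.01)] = (-0.122*exp(4*n) + 2.5861*exp(3*n) - 1.7565*exp(2*n) - 12.78097*exp(n) - 0.02897)*exp(n)/(0.008*exp(6*n) + 0.5292*exp(5*n) + 11.66766*exp(4*n) + 85.713201*exp(3*n) - 0.583383*exp(2*n) + 0.001323*exp(n) - 1.0e-6)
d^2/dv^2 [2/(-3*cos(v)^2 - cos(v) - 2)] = 2*(36*sin(v)^4 + 5*sin(v)^2 - 53*cos(v)/4 + 9*cos(3*v)/4 - 31)/(-3*sin(v)^2 + cos(v) + 5)^3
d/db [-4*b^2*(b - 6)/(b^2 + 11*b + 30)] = 4*b*(-b^3 - 22*b^2 - 24*b + 360)/(b^4 + 22*b^3 + 181*b^2 + 660*b + 900)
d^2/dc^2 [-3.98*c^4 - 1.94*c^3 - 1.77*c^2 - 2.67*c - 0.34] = -47.76*c^2 - 11.64*c - 3.54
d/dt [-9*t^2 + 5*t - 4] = 5 - 18*t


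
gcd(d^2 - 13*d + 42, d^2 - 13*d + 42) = d^2 - 13*d + 42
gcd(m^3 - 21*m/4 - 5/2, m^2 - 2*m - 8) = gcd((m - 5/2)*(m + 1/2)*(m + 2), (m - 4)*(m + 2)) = m + 2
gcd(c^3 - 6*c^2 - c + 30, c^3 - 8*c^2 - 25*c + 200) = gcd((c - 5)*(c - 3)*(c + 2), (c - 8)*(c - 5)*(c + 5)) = c - 5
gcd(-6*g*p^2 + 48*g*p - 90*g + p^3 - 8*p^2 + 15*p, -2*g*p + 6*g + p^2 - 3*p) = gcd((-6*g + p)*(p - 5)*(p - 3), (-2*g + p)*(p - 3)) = p - 3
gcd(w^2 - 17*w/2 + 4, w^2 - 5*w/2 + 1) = w - 1/2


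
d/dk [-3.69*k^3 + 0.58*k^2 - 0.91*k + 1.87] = -11.07*k^2 + 1.16*k - 0.91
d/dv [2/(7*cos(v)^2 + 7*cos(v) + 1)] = 14*(2*cos(v) + 1)*sin(v)/(7*cos(v)^2 + 7*cos(v) + 1)^2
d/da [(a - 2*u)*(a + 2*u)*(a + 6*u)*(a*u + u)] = u*(4*a^3 + 18*a^2*u + 3*a^2 - 8*a*u^2 + 12*a*u - 24*u^3 - 4*u^2)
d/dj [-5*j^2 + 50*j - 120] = 50 - 10*j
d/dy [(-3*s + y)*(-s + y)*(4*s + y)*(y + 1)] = 12*s^3 - 26*s^2*y - 13*s^2 + 4*y^3 + 3*y^2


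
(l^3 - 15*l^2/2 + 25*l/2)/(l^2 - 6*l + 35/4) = 2*l*(l - 5)/(2*l - 7)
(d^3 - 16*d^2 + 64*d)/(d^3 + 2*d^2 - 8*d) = (d^2 - 16*d + 64)/(d^2 + 2*d - 8)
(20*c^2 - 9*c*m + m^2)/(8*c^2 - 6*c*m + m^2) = (5*c - m)/(2*c - m)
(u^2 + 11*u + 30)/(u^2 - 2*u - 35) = (u + 6)/(u - 7)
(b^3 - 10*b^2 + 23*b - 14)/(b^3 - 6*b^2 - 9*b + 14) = (b - 2)/(b + 2)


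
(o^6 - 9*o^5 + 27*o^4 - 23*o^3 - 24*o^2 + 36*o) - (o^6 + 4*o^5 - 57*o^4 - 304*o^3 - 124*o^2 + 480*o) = -13*o^5 + 84*o^4 + 281*o^3 + 100*o^2 - 444*o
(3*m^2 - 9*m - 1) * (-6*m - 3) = -18*m^3 + 45*m^2 + 33*m + 3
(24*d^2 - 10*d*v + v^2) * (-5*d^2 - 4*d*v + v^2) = -120*d^4 - 46*d^3*v + 59*d^2*v^2 - 14*d*v^3 + v^4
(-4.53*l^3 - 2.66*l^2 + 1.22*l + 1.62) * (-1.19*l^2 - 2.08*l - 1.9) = 5.3907*l^5 + 12.5878*l^4 + 12.688*l^3 + 0.5886*l^2 - 5.6876*l - 3.078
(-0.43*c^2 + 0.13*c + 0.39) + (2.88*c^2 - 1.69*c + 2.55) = 2.45*c^2 - 1.56*c + 2.94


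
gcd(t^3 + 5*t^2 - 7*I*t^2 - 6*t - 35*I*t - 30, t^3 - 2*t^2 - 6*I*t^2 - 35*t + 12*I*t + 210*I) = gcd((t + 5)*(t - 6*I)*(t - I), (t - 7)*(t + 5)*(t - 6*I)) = t^2 + t*(5 - 6*I) - 30*I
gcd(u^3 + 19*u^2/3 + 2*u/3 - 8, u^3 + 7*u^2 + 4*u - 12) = u^2 + 5*u - 6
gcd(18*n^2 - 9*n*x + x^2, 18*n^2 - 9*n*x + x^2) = 18*n^2 - 9*n*x + x^2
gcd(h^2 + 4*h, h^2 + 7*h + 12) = h + 4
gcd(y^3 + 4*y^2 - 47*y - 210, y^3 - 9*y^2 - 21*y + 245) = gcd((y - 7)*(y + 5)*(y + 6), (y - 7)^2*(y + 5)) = y^2 - 2*y - 35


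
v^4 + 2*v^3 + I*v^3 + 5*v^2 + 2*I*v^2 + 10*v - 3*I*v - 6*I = (v + 2)*(v - I)^2*(v + 3*I)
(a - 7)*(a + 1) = a^2 - 6*a - 7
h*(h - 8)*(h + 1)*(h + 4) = h^4 - 3*h^3 - 36*h^2 - 32*h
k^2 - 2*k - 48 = (k - 8)*(k + 6)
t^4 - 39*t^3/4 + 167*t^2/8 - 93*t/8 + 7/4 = (t - 7)*(t - 2)*(t - 1/2)*(t - 1/4)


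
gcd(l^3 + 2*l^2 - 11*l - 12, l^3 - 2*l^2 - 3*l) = l^2 - 2*l - 3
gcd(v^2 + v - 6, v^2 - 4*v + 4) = v - 2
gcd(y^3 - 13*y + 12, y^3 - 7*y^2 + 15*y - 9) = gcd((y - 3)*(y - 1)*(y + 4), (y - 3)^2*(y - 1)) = y^2 - 4*y + 3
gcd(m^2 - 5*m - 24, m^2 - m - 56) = m - 8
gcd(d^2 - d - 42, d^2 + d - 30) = d + 6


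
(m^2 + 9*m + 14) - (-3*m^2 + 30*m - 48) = 4*m^2 - 21*m + 62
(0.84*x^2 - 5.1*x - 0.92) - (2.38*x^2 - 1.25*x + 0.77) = -1.54*x^2 - 3.85*x - 1.69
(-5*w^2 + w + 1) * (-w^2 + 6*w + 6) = 5*w^4 - 31*w^3 - 25*w^2 + 12*w + 6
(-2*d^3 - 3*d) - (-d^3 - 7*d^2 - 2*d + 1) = -d^3 + 7*d^2 - d - 1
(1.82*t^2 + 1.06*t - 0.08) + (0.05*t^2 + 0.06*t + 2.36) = 1.87*t^2 + 1.12*t + 2.28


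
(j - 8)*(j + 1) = j^2 - 7*j - 8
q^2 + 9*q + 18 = (q + 3)*(q + 6)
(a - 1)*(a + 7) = a^2 + 6*a - 7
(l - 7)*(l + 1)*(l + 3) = l^3 - 3*l^2 - 25*l - 21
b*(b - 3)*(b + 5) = b^3 + 2*b^2 - 15*b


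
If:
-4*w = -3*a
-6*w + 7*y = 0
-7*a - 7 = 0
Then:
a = -1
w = -3/4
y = -9/14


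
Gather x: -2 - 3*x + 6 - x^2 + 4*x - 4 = -x^2 + x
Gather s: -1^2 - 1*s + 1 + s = 0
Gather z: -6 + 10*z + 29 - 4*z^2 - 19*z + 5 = -4*z^2 - 9*z + 28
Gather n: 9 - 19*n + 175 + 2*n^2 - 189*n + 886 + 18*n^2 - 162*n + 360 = 20*n^2 - 370*n + 1430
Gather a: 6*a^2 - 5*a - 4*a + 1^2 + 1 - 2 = 6*a^2 - 9*a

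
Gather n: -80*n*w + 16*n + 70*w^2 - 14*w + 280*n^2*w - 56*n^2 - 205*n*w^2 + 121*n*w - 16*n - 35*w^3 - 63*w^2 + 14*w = n^2*(280*w - 56) + n*(-205*w^2 + 41*w) - 35*w^3 + 7*w^2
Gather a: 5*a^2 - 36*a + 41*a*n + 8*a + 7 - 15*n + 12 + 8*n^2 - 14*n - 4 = 5*a^2 + a*(41*n - 28) + 8*n^2 - 29*n + 15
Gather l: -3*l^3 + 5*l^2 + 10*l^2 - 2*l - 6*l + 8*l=-3*l^3 + 15*l^2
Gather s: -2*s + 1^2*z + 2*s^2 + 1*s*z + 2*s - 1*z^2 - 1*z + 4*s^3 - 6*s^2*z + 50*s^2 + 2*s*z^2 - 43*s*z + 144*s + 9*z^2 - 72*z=4*s^3 + s^2*(52 - 6*z) + s*(2*z^2 - 42*z + 144) + 8*z^2 - 72*z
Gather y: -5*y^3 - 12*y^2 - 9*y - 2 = -5*y^3 - 12*y^2 - 9*y - 2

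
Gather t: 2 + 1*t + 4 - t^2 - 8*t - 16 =-t^2 - 7*t - 10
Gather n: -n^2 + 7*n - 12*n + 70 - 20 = -n^2 - 5*n + 50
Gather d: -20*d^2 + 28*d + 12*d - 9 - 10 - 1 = -20*d^2 + 40*d - 20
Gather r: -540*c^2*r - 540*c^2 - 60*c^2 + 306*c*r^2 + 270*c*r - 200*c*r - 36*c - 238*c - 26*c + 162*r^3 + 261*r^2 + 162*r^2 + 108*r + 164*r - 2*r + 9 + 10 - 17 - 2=-600*c^2 - 300*c + 162*r^3 + r^2*(306*c + 423) + r*(-540*c^2 + 70*c + 270)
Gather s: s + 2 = s + 2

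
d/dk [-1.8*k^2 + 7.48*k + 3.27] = 7.48 - 3.6*k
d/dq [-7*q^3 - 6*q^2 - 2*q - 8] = -21*q^2 - 12*q - 2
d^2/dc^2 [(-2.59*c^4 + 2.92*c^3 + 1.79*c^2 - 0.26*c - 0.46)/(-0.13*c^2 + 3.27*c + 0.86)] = (0.087542*c^6 - 6.606054*c^5 + 164.430294*c^4 + 51.92505*c^3 - 27.437064*c^2 - 13.95666*c + 5.830212)/(0.002197*c^6 - 0.165789*c^5 + 4.126629*c^4 - 32.772267*c^3 - 27.299238*c^2 - 7.255476*c - 0.636056)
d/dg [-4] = 0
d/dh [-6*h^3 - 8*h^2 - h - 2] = -18*h^2 - 16*h - 1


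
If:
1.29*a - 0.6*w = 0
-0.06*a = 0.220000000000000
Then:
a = -3.67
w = -7.88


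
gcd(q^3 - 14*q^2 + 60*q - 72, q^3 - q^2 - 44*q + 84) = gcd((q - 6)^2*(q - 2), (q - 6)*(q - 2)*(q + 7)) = q^2 - 8*q + 12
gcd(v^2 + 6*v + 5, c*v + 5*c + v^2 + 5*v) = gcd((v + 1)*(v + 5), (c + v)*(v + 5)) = v + 5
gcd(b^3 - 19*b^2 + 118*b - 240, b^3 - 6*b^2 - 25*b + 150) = b^2 - 11*b + 30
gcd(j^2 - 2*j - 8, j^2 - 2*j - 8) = j^2 - 2*j - 8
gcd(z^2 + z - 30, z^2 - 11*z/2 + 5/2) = z - 5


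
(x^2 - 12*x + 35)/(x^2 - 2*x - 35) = (x - 5)/(x + 5)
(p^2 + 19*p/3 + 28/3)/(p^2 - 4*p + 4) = (3*p^2 + 19*p + 28)/(3*(p^2 - 4*p + 4))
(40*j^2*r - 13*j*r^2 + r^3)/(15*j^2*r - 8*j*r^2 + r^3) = (-8*j + r)/(-3*j + r)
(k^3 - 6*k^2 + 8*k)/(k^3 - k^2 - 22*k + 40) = k/(k + 5)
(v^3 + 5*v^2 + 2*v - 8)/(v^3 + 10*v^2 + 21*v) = (v^3 + 5*v^2 + 2*v - 8)/(v*(v^2 + 10*v + 21))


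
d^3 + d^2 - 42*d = d*(d - 6)*(d + 7)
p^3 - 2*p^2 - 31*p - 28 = (p - 7)*(p + 1)*(p + 4)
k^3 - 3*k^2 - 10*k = k*(k - 5)*(k + 2)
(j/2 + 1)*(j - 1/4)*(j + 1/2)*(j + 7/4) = j^4/2 + 2*j^3 + 69*j^2/32 + 13*j/64 - 7/32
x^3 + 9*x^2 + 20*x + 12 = (x + 1)*(x + 2)*(x + 6)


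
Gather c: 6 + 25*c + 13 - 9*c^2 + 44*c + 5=-9*c^2 + 69*c + 24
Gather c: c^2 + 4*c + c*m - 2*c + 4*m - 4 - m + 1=c^2 + c*(m + 2) + 3*m - 3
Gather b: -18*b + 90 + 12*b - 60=30 - 6*b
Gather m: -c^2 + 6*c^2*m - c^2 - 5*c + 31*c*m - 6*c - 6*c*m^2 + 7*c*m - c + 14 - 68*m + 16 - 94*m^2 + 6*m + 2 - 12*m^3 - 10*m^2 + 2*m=-2*c^2 - 12*c - 12*m^3 + m^2*(-6*c - 104) + m*(6*c^2 + 38*c - 60) + 32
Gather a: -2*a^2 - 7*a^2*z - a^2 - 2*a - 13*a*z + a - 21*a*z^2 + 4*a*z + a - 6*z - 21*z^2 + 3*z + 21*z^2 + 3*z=a^2*(-7*z - 3) + a*(-21*z^2 - 9*z)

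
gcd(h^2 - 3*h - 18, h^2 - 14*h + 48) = h - 6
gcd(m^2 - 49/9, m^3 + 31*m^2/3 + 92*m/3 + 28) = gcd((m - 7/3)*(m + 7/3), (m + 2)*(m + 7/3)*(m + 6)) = m + 7/3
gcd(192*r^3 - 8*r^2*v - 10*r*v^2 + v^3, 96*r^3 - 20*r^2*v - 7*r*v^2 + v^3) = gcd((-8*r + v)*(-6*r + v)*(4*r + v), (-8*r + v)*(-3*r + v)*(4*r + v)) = 32*r^2 + 4*r*v - v^2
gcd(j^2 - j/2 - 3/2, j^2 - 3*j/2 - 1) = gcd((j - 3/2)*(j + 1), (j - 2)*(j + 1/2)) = 1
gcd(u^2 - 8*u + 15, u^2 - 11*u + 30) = u - 5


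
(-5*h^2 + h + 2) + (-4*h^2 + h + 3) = -9*h^2 + 2*h + 5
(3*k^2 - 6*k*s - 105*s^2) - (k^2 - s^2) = 2*k^2 - 6*k*s - 104*s^2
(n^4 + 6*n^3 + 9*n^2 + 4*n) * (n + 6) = n^5 + 12*n^4 + 45*n^3 + 58*n^2 + 24*n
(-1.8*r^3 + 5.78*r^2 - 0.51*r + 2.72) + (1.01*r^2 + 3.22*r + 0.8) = -1.8*r^3 + 6.79*r^2 + 2.71*r + 3.52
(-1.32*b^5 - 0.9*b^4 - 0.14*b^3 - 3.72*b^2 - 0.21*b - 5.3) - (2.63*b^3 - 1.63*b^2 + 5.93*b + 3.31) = -1.32*b^5 - 0.9*b^4 - 2.77*b^3 - 2.09*b^2 - 6.14*b - 8.61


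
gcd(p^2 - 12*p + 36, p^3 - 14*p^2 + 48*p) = p - 6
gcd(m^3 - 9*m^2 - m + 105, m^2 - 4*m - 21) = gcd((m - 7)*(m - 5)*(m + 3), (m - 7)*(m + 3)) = m^2 - 4*m - 21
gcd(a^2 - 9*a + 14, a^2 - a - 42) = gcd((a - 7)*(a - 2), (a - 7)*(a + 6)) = a - 7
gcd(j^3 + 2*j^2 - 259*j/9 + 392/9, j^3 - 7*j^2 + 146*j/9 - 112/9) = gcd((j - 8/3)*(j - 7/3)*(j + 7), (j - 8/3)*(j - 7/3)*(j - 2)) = j^2 - 5*j + 56/9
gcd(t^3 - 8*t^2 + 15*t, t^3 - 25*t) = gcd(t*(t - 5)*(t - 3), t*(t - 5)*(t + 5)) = t^2 - 5*t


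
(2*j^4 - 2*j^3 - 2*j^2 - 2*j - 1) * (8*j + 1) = 16*j^5 - 14*j^4 - 18*j^3 - 18*j^2 - 10*j - 1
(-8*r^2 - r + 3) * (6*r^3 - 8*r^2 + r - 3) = -48*r^5 + 58*r^4 + 18*r^3 - r^2 + 6*r - 9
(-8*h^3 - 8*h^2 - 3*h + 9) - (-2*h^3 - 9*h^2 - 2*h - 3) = -6*h^3 + h^2 - h + 12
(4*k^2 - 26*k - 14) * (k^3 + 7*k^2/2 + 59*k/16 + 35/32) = 4*k^5 - 12*k^4 - 361*k^3/4 - 281*k^2/2 - 1281*k/16 - 245/16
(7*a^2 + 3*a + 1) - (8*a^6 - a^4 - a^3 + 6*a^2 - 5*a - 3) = -8*a^6 + a^4 + a^3 + a^2 + 8*a + 4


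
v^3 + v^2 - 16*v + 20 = (v - 2)^2*(v + 5)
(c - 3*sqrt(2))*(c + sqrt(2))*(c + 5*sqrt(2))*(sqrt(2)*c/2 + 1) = sqrt(2)*c^4/2 + 4*c^3 - 10*sqrt(2)*c^2 - 56*c - 30*sqrt(2)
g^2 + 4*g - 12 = (g - 2)*(g + 6)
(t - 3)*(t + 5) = t^2 + 2*t - 15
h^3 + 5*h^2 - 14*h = h*(h - 2)*(h + 7)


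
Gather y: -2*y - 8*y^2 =-8*y^2 - 2*y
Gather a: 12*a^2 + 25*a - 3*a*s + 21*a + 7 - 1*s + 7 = 12*a^2 + a*(46 - 3*s) - s + 14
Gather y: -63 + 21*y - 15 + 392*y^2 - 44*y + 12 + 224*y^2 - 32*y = 616*y^2 - 55*y - 66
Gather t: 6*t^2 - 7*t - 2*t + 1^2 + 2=6*t^2 - 9*t + 3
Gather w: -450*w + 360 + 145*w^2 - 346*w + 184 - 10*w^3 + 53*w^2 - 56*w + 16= -10*w^3 + 198*w^2 - 852*w + 560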